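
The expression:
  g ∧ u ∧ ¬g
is never true.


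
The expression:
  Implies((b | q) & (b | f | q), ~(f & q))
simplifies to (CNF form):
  ~f | ~q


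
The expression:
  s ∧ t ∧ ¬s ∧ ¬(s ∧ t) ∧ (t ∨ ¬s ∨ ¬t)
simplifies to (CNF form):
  False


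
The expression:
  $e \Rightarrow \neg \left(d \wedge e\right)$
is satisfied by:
  {e: False, d: False}
  {d: True, e: False}
  {e: True, d: False}


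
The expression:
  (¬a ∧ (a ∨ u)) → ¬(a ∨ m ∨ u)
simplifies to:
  a ∨ ¬u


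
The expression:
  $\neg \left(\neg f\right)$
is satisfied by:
  {f: True}


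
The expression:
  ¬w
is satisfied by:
  {w: False}


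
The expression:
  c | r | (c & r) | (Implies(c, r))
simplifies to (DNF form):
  True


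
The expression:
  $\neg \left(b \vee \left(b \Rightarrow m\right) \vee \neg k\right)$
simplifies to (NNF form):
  $\text{False}$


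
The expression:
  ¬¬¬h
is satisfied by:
  {h: False}


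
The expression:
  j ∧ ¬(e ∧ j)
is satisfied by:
  {j: True, e: False}


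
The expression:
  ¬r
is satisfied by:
  {r: False}


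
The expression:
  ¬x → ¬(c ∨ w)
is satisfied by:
  {x: True, w: False, c: False}
  {x: True, c: True, w: False}
  {x: True, w: True, c: False}
  {x: True, c: True, w: True}
  {c: False, w: False, x: False}


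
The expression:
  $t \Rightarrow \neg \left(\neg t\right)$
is always true.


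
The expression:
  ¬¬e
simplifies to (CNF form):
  e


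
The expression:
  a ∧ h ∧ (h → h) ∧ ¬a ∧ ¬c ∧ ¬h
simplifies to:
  False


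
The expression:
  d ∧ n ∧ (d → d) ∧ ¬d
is never true.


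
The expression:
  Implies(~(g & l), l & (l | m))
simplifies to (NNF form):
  l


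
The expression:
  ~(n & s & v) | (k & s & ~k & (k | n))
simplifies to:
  ~n | ~s | ~v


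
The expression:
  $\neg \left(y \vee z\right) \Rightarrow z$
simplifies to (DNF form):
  $y \vee z$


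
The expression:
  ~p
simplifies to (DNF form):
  ~p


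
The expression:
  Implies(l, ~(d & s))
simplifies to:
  ~d | ~l | ~s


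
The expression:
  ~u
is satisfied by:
  {u: False}


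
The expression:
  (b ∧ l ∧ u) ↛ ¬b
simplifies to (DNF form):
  b ∧ l ∧ u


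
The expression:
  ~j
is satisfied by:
  {j: False}


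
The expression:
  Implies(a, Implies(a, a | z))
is always true.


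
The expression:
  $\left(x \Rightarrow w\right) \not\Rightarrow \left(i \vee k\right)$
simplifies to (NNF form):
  $\neg i \wedge \neg k \wedge \left(w \vee \neg x\right)$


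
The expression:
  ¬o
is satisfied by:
  {o: False}


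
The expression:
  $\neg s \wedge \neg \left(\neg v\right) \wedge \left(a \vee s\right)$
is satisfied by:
  {a: True, v: True, s: False}


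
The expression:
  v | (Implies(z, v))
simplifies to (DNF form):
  v | ~z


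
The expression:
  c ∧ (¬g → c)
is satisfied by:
  {c: True}


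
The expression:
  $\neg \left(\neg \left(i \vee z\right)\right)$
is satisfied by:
  {i: True, z: True}
  {i: True, z: False}
  {z: True, i: False}


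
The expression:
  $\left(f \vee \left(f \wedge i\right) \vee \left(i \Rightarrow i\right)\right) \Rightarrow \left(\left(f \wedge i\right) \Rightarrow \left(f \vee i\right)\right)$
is always true.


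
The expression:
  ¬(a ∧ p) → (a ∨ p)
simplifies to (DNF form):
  a ∨ p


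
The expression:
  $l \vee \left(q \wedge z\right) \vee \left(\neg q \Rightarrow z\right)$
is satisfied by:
  {q: True, l: True, z: True}
  {q: True, l: True, z: False}
  {q: True, z: True, l: False}
  {q: True, z: False, l: False}
  {l: True, z: True, q: False}
  {l: True, z: False, q: False}
  {z: True, l: False, q: False}


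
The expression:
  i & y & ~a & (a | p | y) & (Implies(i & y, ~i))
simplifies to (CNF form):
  False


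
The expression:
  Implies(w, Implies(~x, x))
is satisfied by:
  {x: True, w: False}
  {w: False, x: False}
  {w: True, x: True}


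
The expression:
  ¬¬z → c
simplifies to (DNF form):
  c ∨ ¬z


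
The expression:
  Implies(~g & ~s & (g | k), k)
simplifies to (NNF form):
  True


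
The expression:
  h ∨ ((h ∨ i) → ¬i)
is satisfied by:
  {h: True, i: False}
  {i: False, h: False}
  {i: True, h: True}


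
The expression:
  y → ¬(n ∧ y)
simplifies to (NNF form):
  ¬n ∨ ¬y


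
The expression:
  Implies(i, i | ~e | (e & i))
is always true.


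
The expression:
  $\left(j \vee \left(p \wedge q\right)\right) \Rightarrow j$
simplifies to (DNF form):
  $j \vee \neg p \vee \neg q$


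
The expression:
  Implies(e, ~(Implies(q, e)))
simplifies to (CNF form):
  ~e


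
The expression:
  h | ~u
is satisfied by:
  {h: True, u: False}
  {u: False, h: False}
  {u: True, h: True}


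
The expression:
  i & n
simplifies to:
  i & n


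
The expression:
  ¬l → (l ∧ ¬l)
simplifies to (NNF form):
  l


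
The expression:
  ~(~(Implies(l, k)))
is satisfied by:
  {k: True, l: False}
  {l: False, k: False}
  {l: True, k: True}


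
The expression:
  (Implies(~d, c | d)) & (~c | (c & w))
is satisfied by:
  {d: True, w: True, c: False}
  {d: True, w: False, c: False}
  {d: True, c: True, w: True}
  {c: True, w: True, d: False}


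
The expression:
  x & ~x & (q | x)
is never true.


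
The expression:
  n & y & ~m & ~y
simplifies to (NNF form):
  False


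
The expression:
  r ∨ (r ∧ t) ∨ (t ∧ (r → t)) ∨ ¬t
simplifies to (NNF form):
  True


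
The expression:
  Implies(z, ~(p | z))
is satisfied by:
  {z: False}


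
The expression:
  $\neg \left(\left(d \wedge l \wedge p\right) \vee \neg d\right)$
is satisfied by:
  {d: True, l: False, p: False}
  {d: True, p: True, l: False}
  {d: True, l: True, p: False}


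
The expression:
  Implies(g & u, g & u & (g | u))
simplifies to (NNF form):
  True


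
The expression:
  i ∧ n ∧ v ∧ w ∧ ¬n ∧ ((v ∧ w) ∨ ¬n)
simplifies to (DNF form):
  False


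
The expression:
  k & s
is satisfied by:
  {s: True, k: True}


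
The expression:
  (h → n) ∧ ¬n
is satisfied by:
  {n: False, h: False}


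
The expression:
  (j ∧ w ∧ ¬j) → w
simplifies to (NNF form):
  True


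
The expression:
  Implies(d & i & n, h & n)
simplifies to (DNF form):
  h | ~d | ~i | ~n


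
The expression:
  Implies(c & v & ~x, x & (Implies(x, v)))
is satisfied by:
  {x: True, v: False, c: False}
  {x: False, v: False, c: False}
  {c: True, x: True, v: False}
  {c: True, x: False, v: False}
  {v: True, x: True, c: False}
  {v: True, x: False, c: False}
  {v: True, c: True, x: True}


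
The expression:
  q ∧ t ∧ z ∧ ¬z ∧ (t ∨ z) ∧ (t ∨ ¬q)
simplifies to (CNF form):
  False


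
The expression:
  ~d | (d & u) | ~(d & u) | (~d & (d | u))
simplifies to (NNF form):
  True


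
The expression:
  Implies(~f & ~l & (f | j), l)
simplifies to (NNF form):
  f | l | ~j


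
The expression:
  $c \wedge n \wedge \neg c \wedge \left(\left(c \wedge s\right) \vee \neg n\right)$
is never true.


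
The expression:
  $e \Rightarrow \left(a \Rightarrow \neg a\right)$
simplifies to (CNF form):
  $\neg a \vee \neg e$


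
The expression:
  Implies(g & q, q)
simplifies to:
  True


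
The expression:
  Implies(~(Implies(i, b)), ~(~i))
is always true.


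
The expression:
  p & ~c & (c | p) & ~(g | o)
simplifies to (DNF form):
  p & ~c & ~g & ~o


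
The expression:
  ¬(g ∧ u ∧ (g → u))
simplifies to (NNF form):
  ¬g ∨ ¬u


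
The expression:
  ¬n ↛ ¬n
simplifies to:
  False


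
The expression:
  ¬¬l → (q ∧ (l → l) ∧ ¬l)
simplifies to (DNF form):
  ¬l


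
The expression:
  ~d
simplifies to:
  ~d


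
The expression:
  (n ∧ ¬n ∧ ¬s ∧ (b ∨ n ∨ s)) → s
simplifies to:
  True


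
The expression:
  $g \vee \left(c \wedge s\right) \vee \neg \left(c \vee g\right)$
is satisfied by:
  {s: True, g: True, c: False}
  {s: True, c: False, g: False}
  {g: True, c: False, s: False}
  {g: False, c: False, s: False}
  {s: True, g: True, c: True}
  {s: True, c: True, g: False}
  {g: True, c: True, s: False}


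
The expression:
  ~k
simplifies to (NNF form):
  ~k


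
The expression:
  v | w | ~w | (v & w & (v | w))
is always true.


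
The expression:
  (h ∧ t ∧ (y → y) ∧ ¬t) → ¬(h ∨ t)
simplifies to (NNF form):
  True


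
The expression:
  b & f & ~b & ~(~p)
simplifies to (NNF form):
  False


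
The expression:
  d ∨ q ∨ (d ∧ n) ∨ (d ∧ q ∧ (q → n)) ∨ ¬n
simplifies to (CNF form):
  d ∨ q ∨ ¬n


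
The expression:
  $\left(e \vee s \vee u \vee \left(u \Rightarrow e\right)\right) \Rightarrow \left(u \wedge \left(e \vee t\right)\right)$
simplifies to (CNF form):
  $u \wedge \left(e \vee t\right)$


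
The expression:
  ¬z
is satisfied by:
  {z: False}


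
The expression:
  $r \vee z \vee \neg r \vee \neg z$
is always true.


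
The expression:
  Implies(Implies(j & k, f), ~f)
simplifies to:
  ~f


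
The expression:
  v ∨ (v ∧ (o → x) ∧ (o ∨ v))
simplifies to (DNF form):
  v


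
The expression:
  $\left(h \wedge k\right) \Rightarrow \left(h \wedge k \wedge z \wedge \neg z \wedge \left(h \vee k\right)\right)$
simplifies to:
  $\neg h \vee \neg k$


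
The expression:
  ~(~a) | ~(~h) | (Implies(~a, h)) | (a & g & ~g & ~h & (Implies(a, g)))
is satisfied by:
  {a: True, h: True}
  {a: True, h: False}
  {h: True, a: False}


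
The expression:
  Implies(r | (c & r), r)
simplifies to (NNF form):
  True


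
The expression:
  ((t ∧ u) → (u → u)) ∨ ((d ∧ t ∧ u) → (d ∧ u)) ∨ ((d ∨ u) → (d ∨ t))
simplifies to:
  True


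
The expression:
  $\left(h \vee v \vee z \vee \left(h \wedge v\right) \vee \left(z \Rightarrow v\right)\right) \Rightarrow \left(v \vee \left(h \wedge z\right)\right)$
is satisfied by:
  {z: True, v: True, h: True}
  {z: True, v: True, h: False}
  {v: True, h: True, z: False}
  {v: True, h: False, z: False}
  {z: True, h: True, v: False}


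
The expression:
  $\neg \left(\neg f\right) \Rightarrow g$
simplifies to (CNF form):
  $g \vee \neg f$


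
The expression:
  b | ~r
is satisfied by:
  {b: True, r: False}
  {r: False, b: False}
  {r: True, b: True}


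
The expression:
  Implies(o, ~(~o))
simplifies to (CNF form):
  True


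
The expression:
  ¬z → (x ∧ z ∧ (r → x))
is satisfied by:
  {z: True}


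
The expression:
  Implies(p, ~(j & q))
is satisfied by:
  {p: False, q: False, j: False}
  {j: True, p: False, q: False}
  {q: True, p: False, j: False}
  {j: True, q: True, p: False}
  {p: True, j: False, q: False}
  {j: True, p: True, q: False}
  {q: True, p: True, j: False}


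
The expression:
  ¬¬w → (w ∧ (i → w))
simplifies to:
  True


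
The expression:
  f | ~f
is always true.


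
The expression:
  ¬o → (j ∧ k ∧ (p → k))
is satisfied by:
  {k: True, o: True, j: True}
  {k: True, o: True, j: False}
  {o: True, j: True, k: False}
  {o: True, j: False, k: False}
  {k: True, j: True, o: False}


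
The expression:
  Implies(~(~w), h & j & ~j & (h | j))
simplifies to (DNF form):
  ~w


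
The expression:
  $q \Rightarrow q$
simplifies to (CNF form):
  $\text{True}$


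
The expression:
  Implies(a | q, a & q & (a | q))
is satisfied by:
  {a: False, q: False}
  {q: True, a: True}


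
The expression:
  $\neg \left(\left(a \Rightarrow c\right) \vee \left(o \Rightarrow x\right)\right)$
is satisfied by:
  {a: True, o: True, x: False, c: False}


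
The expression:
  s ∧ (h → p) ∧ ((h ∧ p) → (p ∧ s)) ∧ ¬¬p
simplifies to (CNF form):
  p ∧ s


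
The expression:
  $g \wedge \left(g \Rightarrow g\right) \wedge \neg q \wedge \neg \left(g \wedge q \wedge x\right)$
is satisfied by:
  {g: True, q: False}


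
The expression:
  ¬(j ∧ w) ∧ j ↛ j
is never true.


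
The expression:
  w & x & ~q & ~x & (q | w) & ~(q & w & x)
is never true.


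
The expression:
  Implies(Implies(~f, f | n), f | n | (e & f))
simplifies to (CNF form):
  True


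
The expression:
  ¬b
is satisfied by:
  {b: False}


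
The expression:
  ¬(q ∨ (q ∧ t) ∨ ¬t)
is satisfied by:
  {t: True, q: False}


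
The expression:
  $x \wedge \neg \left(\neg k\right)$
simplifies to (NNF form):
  $k \wedge x$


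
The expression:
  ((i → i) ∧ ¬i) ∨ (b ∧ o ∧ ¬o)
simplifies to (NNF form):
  ¬i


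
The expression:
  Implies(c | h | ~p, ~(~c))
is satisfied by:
  {c: True, p: True, h: False}
  {c: True, p: False, h: False}
  {c: True, h: True, p: True}
  {c: True, h: True, p: False}
  {p: True, h: False, c: False}


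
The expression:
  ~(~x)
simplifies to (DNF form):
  x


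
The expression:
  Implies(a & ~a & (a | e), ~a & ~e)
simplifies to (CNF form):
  True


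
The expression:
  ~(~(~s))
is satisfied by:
  {s: False}


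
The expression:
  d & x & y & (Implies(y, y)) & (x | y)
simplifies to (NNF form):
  d & x & y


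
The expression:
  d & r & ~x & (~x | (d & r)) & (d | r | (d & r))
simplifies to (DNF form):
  d & r & ~x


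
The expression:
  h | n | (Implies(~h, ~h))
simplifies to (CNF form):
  True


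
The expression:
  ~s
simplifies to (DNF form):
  ~s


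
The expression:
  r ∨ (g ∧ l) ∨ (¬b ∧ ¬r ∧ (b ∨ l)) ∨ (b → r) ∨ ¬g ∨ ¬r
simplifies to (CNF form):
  True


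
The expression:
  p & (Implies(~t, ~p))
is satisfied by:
  {t: True, p: True}


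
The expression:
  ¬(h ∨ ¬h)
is never true.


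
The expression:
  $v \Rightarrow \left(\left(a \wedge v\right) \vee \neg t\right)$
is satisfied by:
  {a: True, v: False, t: False}
  {v: False, t: False, a: False}
  {a: True, t: True, v: False}
  {t: True, v: False, a: False}
  {a: True, v: True, t: False}
  {v: True, a: False, t: False}
  {a: True, t: True, v: True}


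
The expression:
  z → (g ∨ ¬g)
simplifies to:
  True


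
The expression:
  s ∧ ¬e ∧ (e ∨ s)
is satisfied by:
  {s: True, e: False}


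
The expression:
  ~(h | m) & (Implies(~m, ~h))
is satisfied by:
  {h: False, m: False}


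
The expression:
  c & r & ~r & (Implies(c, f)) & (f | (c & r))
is never true.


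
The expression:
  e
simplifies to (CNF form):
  e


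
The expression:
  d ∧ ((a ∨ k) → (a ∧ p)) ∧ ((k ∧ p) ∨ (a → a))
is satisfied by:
  {p: True, d: True, k: False, a: False}
  {d: True, p: False, k: False, a: False}
  {a: True, p: True, d: True, k: False}
  {a: True, k: True, d: True, p: True}


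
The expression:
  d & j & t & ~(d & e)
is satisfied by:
  {t: True, j: True, d: True, e: False}


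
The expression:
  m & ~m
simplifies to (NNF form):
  False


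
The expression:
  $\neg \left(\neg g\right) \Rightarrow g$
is always true.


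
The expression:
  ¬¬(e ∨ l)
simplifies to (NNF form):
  e ∨ l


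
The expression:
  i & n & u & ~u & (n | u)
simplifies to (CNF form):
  False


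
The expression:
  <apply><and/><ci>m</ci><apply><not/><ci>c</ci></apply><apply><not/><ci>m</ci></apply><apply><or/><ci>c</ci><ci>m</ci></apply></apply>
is never true.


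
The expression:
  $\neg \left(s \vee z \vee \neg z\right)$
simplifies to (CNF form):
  $\text{False}$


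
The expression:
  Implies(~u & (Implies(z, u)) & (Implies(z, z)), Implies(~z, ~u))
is always true.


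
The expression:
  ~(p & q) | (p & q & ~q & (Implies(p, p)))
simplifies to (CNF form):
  ~p | ~q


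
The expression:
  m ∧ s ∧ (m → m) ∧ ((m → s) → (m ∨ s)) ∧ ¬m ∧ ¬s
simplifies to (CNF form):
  False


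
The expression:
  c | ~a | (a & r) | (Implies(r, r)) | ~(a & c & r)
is always true.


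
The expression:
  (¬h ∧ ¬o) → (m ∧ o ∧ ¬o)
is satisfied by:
  {o: True, h: True}
  {o: True, h: False}
  {h: True, o: False}


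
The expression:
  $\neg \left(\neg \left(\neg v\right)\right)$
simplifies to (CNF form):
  $\neg v$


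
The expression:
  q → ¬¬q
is always true.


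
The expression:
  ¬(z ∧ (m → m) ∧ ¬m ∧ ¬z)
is always true.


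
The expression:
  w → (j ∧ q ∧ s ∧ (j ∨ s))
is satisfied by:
  {q: True, s: True, j: True, w: False}
  {q: True, s: True, j: False, w: False}
  {q: True, j: True, s: False, w: False}
  {q: True, j: False, s: False, w: False}
  {s: True, j: True, q: False, w: False}
  {s: True, q: False, j: False, w: False}
  {s: False, j: True, q: False, w: False}
  {s: False, q: False, j: False, w: False}
  {q: True, w: True, s: True, j: True}


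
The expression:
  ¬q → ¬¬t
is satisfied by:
  {t: True, q: True}
  {t: True, q: False}
  {q: True, t: False}


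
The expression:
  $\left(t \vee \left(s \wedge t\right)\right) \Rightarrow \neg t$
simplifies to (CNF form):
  $\neg t$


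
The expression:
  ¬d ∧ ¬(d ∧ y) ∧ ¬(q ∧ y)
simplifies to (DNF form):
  (¬d ∧ ¬q) ∨ (¬d ∧ ¬y)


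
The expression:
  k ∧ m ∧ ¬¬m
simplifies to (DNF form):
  k ∧ m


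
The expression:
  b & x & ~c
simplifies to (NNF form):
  b & x & ~c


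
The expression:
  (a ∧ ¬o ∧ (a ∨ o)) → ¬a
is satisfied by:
  {o: True, a: False}
  {a: False, o: False}
  {a: True, o: True}


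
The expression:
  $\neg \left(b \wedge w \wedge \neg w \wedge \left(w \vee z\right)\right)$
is always true.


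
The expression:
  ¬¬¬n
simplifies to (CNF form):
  ¬n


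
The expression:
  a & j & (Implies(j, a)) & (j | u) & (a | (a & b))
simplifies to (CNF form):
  a & j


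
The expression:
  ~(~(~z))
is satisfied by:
  {z: False}


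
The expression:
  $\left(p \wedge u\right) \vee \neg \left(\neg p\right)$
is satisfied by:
  {p: True}


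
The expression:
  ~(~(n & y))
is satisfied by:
  {y: True, n: True}


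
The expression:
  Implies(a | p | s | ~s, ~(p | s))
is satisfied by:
  {p: False, s: False}


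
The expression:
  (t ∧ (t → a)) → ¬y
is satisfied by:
  {t: False, a: False, y: False}
  {y: True, t: False, a: False}
  {a: True, t: False, y: False}
  {y: True, a: True, t: False}
  {t: True, y: False, a: False}
  {y: True, t: True, a: False}
  {a: True, t: True, y: False}


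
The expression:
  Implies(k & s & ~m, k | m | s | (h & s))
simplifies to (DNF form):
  True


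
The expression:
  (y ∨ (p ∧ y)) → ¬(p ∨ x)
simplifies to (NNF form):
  (¬p ∧ ¬x) ∨ ¬y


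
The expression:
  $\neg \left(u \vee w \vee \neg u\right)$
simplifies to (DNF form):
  $\text{False}$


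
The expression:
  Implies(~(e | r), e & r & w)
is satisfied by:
  {r: True, e: True}
  {r: True, e: False}
  {e: True, r: False}


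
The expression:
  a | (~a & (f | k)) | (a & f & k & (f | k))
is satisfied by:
  {a: True, k: True, f: True}
  {a: True, k: True, f: False}
  {a: True, f: True, k: False}
  {a: True, f: False, k: False}
  {k: True, f: True, a: False}
  {k: True, f: False, a: False}
  {f: True, k: False, a: False}


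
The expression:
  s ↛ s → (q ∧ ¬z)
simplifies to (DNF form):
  True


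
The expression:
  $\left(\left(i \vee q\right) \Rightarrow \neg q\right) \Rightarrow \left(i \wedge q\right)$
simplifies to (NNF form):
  $q$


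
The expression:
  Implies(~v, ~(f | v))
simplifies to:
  v | ~f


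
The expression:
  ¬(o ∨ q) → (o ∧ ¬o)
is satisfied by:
  {q: True, o: True}
  {q: True, o: False}
  {o: True, q: False}


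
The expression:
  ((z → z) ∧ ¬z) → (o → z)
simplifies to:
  z ∨ ¬o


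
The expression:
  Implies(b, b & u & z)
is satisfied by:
  {u: True, z: True, b: False}
  {u: True, z: False, b: False}
  {z: True, u: False, b: False}
  {u: False, z: False, b: False}
  {b: True, u: True, z: True}


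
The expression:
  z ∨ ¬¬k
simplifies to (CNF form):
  k ∨ z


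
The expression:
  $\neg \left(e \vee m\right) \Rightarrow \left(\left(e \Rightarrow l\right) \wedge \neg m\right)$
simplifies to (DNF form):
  $\text{True}$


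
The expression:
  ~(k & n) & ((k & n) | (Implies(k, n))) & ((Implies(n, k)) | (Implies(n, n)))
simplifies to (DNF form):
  ~k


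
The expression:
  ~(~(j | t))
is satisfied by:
  {t: True, j: True}
  {t: True, j: False}
  {j: True, t: False}


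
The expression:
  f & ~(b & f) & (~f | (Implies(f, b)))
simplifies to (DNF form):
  False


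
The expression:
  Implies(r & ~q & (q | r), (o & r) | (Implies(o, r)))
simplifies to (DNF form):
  True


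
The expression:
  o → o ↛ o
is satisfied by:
  {o: False}


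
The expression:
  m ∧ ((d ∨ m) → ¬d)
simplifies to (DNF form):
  m ∧ ¬d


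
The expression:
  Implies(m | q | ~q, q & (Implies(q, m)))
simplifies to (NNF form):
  m & q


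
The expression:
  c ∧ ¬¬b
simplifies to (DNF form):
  b ∧ c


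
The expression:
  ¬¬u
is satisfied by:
  {u: True}


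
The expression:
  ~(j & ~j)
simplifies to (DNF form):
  True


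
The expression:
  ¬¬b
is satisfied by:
  {b: True}


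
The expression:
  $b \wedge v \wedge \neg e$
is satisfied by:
  {b: True, v: True, e: False}


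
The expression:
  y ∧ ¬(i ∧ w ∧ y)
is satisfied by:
  {y: True, w: False, i: False}
  {i: True, y: True, w: False}
  {w: True, y: True, i: False}


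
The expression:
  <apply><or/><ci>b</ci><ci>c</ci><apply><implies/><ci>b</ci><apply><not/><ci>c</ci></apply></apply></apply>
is always true.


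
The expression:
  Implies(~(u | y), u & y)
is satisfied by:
  {y: True, u: True}
  {y: True, u: False}
  {u: True, y: False}


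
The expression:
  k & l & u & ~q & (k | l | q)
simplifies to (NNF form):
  k & l & u & ~q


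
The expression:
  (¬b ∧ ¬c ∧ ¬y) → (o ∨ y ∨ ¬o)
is always true.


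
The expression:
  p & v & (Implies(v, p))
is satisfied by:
  {p: True, v: True}


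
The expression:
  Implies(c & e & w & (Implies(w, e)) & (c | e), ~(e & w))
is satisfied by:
  {w: False, c: False, e: False}
  {e: True, w: False, c: False}
  {c: True, w: False, e: False}
  {e: True, c: True, w: False}
  {w: True, e: False, c: False}
  {e: True, w: True, c: False}
  {c: True, w: True, e: False}


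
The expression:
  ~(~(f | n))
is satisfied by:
  {n: True, f: True}
  {n: True, f: False}
  {f: True, n: False}


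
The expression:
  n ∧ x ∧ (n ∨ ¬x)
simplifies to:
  n ∧ x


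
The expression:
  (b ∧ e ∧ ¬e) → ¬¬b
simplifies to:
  True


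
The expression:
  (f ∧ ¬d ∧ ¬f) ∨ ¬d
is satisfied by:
  {d: False}


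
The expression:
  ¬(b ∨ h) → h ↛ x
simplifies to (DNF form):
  b ∨ h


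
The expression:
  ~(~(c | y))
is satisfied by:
  {y: True, c: True}
  {y: True, c: False}
  {c: True, y: False}


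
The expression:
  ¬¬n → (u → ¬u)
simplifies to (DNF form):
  ¬n ∨ ¬u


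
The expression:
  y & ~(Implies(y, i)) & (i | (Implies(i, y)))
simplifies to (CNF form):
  y & ~i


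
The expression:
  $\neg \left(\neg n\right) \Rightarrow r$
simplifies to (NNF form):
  $r \vee \neg n$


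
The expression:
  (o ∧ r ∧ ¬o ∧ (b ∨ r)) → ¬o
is always true.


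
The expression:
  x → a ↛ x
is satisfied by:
  {x: False}


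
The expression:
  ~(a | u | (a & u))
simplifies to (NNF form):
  ~a & ~u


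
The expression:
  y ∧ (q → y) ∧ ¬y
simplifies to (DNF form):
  False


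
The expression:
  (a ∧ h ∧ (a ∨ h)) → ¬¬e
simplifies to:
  e ∨ ¬a ∨ ¬h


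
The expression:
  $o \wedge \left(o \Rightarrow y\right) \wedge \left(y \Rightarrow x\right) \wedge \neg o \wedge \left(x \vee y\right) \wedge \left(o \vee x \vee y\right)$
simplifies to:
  $\text{False}$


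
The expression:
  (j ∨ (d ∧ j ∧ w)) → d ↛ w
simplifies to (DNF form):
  (d ∧ ¬w) ∨ ¬j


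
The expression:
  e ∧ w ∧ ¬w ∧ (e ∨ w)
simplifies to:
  False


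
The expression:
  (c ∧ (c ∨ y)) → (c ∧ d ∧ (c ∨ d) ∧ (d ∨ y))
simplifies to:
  d ∨ ¬c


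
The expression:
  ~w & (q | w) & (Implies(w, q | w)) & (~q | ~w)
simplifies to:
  q & ~w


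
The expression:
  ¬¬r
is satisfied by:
  {r: True}


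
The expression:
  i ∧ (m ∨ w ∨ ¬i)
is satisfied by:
  {m: True, w: True, i: True}
  {m: True, i: True, w: False}
  {w: True, i: True, m: False}


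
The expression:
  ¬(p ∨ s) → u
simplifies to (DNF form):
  p ∨ s ∨ u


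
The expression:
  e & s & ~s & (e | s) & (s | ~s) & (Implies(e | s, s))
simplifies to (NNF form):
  False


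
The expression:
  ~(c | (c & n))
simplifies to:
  ~c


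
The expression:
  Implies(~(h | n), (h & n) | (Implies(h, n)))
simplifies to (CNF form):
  True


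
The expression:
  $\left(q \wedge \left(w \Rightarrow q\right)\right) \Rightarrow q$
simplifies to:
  $\text{True}$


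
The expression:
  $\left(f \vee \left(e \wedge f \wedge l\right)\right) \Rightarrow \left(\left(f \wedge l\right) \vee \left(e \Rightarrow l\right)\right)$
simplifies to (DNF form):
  $l \vee \neg e \vee \neg f$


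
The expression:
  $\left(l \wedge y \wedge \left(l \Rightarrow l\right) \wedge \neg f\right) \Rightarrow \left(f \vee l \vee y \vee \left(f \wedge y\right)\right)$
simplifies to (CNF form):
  $\text{True}$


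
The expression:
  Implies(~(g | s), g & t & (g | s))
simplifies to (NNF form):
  g | s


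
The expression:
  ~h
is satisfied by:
  {h: False}


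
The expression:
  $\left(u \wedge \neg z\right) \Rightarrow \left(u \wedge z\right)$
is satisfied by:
  {z: True, u: False}
  {u: False, z: False}
  {u: True, z: True}


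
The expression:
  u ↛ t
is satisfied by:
  {u: True, t: False}


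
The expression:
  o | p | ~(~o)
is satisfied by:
  {o: True, p: True}
  {o: True, p: False}
  {p: True, o: False}


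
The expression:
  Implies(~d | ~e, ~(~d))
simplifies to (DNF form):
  d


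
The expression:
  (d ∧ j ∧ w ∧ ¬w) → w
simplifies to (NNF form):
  True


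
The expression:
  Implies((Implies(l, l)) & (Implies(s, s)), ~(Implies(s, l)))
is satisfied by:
  {s: True, l: False}


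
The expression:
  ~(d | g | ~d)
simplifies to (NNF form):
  False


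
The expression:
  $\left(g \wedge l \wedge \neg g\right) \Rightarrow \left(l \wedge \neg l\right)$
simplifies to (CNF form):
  $\text{True}$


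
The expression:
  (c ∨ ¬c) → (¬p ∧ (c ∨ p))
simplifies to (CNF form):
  c ∧ ¬p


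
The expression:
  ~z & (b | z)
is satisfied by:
  {b: True, z: False}


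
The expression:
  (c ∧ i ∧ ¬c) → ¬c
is always true.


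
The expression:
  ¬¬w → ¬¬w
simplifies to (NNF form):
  True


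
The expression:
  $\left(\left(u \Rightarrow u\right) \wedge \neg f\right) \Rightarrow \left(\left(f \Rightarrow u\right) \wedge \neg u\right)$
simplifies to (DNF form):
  $f \vee \neg u$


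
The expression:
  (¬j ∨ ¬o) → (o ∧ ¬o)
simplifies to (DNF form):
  j ∧ o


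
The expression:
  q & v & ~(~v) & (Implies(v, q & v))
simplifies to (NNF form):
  q & v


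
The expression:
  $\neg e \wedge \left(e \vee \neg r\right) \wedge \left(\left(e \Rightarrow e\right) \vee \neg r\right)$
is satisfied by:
  {e: False, r: False}


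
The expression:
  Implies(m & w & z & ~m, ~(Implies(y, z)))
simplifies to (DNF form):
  True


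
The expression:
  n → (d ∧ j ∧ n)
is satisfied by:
  {j: True, d: True, n: False}
  {j: True, d: False, n: False}
  {d: True, j: False, n: False}
  {j: False, d: False, n: False}
  {n: True, j: True, d: True}


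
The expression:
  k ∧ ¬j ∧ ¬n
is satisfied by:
  {k: True, n: False, j: False}


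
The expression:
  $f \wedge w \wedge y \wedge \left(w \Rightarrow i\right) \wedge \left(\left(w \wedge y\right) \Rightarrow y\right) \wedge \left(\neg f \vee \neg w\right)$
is never true.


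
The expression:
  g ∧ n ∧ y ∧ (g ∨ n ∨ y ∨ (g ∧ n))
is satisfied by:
  {g: True, y: True, n: True}


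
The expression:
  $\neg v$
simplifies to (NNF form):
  $\neg v$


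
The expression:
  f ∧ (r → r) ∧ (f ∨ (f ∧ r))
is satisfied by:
  {f: True}


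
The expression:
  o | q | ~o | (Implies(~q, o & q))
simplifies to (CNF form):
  True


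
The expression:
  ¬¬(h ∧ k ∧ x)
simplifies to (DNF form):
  h ∧ k ∧ x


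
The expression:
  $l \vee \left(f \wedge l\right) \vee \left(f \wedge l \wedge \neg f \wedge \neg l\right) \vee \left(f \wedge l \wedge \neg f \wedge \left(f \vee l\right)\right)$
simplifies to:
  $l$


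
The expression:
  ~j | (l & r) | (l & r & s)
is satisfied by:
  {l: True, r: True, j: False}
  {l: True, r: False, j: False}
  {r: True, l: False, j: False}
  {l: False, r: False, j: False}
  {j: True, l: True, r: True}


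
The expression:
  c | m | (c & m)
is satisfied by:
  {c: True, m: True}
  {c: True, m: False}
  {m: True, c: False}


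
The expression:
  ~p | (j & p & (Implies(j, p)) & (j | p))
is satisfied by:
  {j: True, p: False}
  {p: False, j: False}
  {p: True, j: True}


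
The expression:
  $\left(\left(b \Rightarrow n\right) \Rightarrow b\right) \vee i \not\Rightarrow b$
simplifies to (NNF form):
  $b \vee i$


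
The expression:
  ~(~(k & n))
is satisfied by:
  {n: True, k: True}


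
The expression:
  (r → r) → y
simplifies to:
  y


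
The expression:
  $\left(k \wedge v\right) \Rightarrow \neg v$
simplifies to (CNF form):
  $\neg k \vee \neg v$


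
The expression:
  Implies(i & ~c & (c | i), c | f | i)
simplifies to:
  True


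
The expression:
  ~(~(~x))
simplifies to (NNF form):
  ~x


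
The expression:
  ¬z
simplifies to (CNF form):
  ¬z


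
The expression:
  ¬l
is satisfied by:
  {l: False}


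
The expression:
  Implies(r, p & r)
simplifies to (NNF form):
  p | ~r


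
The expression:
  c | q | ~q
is always true.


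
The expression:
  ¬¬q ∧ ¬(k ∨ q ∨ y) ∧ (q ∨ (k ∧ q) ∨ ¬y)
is never true.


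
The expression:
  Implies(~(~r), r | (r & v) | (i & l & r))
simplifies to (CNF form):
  True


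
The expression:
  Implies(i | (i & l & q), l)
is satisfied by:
  {l: True, i: False}
  {i: False, l: False}
  {i: True, l: True}


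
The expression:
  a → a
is always true.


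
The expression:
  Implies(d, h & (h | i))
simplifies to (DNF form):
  h | ~d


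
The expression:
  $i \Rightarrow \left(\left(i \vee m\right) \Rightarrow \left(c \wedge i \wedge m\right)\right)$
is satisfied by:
  {c: True, m: True, i: False}
  {c: True, m: False, i: False}
  {m: True, c: False, i: False}
  {c: False, m: False, i: False}
  {i: True, c: True, m: True}


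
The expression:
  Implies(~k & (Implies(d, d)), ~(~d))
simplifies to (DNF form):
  d | k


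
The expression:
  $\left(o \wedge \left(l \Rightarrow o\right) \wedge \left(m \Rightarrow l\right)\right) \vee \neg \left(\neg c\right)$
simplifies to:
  $c \vee \left(l \wedge o\right) \vee \left(o \wedge \neg m\right)$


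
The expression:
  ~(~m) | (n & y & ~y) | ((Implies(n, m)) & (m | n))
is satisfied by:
  {m: True}


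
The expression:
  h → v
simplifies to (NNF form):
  v ∨ ¬h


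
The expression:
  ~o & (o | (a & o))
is never true.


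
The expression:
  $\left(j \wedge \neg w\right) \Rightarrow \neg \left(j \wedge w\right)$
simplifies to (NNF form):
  $\text{True}$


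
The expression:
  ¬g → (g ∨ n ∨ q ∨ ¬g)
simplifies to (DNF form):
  True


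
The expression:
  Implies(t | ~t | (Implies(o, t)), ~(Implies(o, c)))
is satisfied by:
  {o: True, c: False}


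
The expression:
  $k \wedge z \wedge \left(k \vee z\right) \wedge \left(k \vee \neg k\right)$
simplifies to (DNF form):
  $k \wedge z$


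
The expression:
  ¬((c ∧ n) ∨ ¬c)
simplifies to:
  c ∧ ¬n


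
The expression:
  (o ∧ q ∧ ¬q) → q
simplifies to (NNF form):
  True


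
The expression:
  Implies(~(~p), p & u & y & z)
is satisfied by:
  {z: True, y: True, u: True, p: False}
  {z: True, y: True, u: False, p: False}
  {z: True, u: True, y: False, p: False}
  {z: True, u: False, y: False, p: False}
  {y: True, u: True, z: False, p: False}
  {y: True, z: False, u: False, p: False}
  {y: False, u: True, z: False, p: False}
  {y: False, z: False, u: False, p: False}
  {z: True, p: True, y: True, u: True}


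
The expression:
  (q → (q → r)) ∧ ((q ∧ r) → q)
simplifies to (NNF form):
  r ∨ ¬q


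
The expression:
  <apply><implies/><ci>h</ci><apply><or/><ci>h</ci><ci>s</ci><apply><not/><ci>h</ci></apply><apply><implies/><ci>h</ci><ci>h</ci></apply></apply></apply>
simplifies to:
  <true/>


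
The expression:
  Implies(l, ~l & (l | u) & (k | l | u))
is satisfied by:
  {l: False}


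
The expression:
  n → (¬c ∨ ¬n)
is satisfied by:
  {c: False, n: False}
  {n: True, c: False}
  {c: True, n: False}


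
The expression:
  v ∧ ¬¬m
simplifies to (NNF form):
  m ∧ v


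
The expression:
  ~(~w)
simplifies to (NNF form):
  w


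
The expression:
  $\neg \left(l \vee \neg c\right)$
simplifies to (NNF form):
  $c \wedge \neg l$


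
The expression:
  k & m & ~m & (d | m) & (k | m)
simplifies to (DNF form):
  False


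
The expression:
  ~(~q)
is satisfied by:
  {q: True}


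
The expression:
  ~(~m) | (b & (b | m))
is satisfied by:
  {b: True, m: True}
  {b: True, m: False}
  {m: True, b: False}


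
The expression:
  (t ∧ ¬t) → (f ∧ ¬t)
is always true.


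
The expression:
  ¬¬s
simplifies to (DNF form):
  s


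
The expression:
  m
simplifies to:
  m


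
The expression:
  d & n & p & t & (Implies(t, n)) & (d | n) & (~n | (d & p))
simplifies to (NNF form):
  d & n & p & t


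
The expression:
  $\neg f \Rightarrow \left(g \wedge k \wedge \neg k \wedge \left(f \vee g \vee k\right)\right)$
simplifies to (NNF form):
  $f$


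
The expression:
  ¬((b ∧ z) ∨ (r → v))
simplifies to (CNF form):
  r ∧ ¬v ∧ (¬b ∨ ¬z)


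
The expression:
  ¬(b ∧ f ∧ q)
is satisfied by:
  {q: False, b: False, f: False}
  {f: True, q: False, b: False}
  {b: True, q: False, f: False}
  {f: True, b: True, q: False}
  {q: True, f: False, b: False}
  {f: True, q: True, b: False}
  {b: True, q: True, f: False}


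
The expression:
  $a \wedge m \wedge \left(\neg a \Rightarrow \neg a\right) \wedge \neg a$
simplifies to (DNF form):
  $\text{False}$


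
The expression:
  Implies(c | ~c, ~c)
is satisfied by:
  {c: False}


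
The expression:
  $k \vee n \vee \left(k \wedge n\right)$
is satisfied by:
  {n: True, k: True}
  {n: True, k: False}
  {k: True, n: False}


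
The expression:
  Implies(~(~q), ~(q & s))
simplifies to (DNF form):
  ~q | ~s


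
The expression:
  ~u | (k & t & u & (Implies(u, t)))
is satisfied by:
  {k: True, t: True, u: False}
  {k: True, t: False, u: False}
  {t: True, k: False, u: False}
  {k: False, t: False, u: False}
  {k: True, u: True, t: True}


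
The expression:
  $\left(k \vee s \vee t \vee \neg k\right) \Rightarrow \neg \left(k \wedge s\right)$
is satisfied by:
  {s: False, k: False}
  {k: True, s: False}
  {s: True, k: False}


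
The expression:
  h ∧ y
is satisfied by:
  {h: True, y: True}


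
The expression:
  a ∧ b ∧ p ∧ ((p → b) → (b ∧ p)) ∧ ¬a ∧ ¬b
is never true.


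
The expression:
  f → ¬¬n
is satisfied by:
  {n: True, f: False}
  {f: False, n: False}
  {f: True, n: True}


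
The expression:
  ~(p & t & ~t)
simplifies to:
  True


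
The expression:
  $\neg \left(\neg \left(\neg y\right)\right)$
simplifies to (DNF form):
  $\neg y$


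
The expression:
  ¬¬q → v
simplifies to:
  v ∨ ¬q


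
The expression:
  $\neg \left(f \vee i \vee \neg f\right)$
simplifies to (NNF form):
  $\text{False}$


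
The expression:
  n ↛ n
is never true.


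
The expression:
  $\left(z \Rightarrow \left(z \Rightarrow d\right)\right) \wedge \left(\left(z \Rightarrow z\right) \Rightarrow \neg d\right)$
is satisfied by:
  {d: False, z: False}


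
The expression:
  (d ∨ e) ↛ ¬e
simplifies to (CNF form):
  e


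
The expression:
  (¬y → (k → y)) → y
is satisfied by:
  {y: True, k: True}
  {y: True, k: False}
  {k: True, y: False}


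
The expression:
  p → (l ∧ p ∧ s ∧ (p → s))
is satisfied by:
  {l: True, s: True, p: False}
  {l: True, s: False, p: False}
  {s: True, l: False, p: False}
  {l: False, s: False, p: False}
  {l: True, p: True, s: True}


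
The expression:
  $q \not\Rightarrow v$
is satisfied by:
  {q: True, v: False}


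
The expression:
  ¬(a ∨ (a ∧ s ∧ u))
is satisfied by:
  {a: False}


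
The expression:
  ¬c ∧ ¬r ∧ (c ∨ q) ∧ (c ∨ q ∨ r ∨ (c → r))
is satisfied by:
  {q: True, r: False, c: False}


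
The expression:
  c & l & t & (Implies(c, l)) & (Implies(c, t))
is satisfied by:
  {t: True, c: True, l: True}


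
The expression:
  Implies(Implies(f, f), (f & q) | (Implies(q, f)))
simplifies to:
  f | ~q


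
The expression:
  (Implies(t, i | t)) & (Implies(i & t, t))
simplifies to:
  True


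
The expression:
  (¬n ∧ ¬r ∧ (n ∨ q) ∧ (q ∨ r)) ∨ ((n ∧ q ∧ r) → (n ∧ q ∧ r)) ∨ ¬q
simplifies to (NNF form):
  True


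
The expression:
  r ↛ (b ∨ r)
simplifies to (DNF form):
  False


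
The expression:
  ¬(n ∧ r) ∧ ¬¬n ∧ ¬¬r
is never true.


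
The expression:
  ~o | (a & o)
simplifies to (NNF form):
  a | ~o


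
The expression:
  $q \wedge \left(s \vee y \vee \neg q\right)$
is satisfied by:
  {y: True, s: True, q: True}
  {y: True, q: True, s: False}
  {s: True, q: True, y: False}


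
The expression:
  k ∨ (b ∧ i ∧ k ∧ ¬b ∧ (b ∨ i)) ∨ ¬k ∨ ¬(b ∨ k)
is always true.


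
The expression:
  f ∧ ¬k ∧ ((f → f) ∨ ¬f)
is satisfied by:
  {f: True, k: False}


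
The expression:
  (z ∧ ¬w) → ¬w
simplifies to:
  True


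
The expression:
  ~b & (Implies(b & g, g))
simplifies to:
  ~b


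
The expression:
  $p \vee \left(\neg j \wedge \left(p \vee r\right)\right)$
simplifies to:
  $p \vee \left(r \wedge \neg j\right)$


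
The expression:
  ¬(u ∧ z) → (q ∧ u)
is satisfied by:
  {q: True, z: True, u: True}
  {q: True, u: True, z: False}
  {z: True, u: True, q: False}
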